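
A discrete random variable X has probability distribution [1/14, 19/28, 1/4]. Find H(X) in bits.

H(X) = -Σ p(x) log₂ p(x)
  -1/14 × log₂(1/14) = 0.2720
  -19/28 × log₂(19/28) = 0.3796
  -1/4 × log₂(1/4) = 0.5000
H(X) = 1.1516 bits


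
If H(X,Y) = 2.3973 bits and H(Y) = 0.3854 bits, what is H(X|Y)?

Chain rule: H(X,Y) = H(X|Y) + H(Y)
H(X|Y) = H(X,Y) - H(Y) = 2.3973 - 0.3854 = 2.0119 bits


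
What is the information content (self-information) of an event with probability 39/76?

Information content I(x) = -log₂(p(x))
I = -log₂(39/76) = -log₂(0.5132)
I = 0.9625 bits


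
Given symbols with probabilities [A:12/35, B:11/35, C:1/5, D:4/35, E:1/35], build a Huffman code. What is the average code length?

Huffman tree construction:
Combine smallest probabilities repeatedly
Resulting codes:
  A: 11 (length 2)
  B: 10 (length 2)
  C: 01 (length 2)
  D: 001 (length 3)
  E: 000 (length 3)
Average length = Σ p(s) × length(s) = 2.1429 bits


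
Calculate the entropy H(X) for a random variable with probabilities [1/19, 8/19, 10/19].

H(X) = -Σ p(x) log₂ p(x)
  -1/19 × log₂(1/19) = 0.2236
  -8/19 × log₂(8/19) = 0.5254
  -10/19 × log₂(10/19) = 0.4874
H(X) = 1.2364 bits


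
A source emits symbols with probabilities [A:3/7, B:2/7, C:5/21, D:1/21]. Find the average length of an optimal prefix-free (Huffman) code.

Huffman tree construction:
Combine smallest probabilities repeatedly
Resulting codes:
  A: 0 (length 1)
  B: 10 (length 2)
  C: 111 (length 3)
  D: 110 (length 3)
Average length = Σ p(s) × length(s) = 1.8571 bits


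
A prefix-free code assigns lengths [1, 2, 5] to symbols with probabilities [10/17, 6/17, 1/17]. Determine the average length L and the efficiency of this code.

Average length L = Σ p_i × l_i = 1.5882 bits
Entropy H = 1.2210 bits
Efficiency η = H/L × 100% = 76.88%


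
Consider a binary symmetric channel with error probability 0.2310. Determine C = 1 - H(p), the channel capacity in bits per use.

For BSC with error probability p:
C = 1 - H(p) where H(p) is binary entropy
H(0.2310) = -0.2310 × log₂(0.2310) - 0.7690 × log₂(0.7690)
H(p) = 0.7798
C = 1 - 0.7798 = 0.2202 bits/use


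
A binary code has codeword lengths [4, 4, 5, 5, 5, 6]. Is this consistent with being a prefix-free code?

Kraft inequality: Σ 2^(-l_i) ≤ 1 for prefix-free code
Calculating: 2^(-4) + 2^(-4) + 2^(-5) + 2^(-5) + 2^(-5) + 2^(-6)
= 0.0625 + 0.0625 + 0.03125 + 0.03125 + 0.03125 + 0.015625
= 0.2344
Since 0.2344 ≤ 1, prefix-free code exists


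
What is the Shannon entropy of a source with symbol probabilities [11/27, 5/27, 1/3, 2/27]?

H(X) = -Σ p(x) log₂ p(x)
  -11/27 × log₂(11/27) = 0.5278
  -5/27 × log₂(5/27) = 0.4505
  -1/3 × log₂(1/3) = 0.5283
  -2/27 × log₂(2/27) = 0.2781
H(X) = 1.7848 bits


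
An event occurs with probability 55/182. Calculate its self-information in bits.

Information content I(x) = -log₂(p(x))
I = -log₂(55/182) = -log₂(0.3022)
I = 1.7264 bits


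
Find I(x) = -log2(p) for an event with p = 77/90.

Information content I(x) = -log₂(p(x))
I = -log₂(77/90) = -log₂(0.8556)
I = 0.2251 bits


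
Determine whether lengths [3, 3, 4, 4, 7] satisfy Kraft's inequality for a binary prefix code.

Kraft inequality: Σ 2^(-l_i) ≤ 1 for prefix-free code
Calculating: 2^(-3) + 2^(-3) + 2^(-4) + 2^(-4) + 2^(-7)
= 0.125 + 0.125 + 0.0625 + 0.0625 + 0.0078125
= 0.3828
Since 0.3828 ≤ 1, prefix-free code exists


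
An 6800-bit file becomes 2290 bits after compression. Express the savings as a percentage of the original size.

Space savings = (1 - Compressed/Original) × 100%
= (1 - 2290/6800) × 100%
= 66.32%


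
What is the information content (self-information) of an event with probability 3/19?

Information content I(x) = -log₂(p(x))
I = -log₂(3/19) = -log₂(0.1579)
I = 2.6630 bits


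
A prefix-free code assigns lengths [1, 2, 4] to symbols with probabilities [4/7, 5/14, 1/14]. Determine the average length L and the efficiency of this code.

Average length L = Σ p_i × l_i = 1.5714 bits
Entropy H = 1.2638 bits
Efficiency η = H/L × 100% = 80.42%


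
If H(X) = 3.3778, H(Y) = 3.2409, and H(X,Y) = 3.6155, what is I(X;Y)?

I(X;Y) = H(X) + H(Y) - H(X,Y)
I(X;Y) = 3.3778 + 3.2409 - 3.6155 = 3.0032 bits


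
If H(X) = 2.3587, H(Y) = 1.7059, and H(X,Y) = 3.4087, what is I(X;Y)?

I(X;Y) = H(X) + H(Y) - H(X,Y)
I(X;Y) = 2.3587 + 1.7059 - 3.4087 = 0.6559 bits


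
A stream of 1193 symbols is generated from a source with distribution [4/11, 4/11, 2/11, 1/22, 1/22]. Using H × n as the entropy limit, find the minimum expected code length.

Entropy H = 1.9140 bits/symbol
Minimum bits = H × n = 1.9140 × 1193
= 2283.37 bits


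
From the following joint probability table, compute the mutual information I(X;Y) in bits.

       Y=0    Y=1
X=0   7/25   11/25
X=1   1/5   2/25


H(X) = 0.8555, H(Y) = 0.9988, H(X,Y) = 1.7913
I(X;Y) = H(X) + H(Y) - H(X,Y) = 0.0630 bits


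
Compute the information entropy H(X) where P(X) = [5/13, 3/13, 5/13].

H(X) = -Σ p(x) log₂ p(x)
  -5/13 × log₂(5/13) = 0.5302
  -3/13 × log₂(3/13) = 0.4882
  -5/13 × log₂(5/13) = 0.5302
H(X) = 1.5486 bits


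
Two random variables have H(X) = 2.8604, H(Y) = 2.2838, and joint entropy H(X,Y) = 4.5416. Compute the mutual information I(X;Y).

I(X;Y) = H(X) + H(Y) - H(X,Y)
I(X;Y) = 2.8604 + 2.2838 - 4.5416 = 0.6026 bits


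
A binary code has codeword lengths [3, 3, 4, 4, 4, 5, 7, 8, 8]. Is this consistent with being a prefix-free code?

Kraft inequality: Σ 2^(-l_i) ≤ 1 for prefix-free code
Calculating: 2^(-3) + 2^(-3) + 2^(-4) + 2^(-4) + 2^(-4) + 2^(-5) + 2^(-7) + 2^(-8) + 2^(-8)
= 0.125 + 0.125 + 0.0625 + 0.0625 + 0.0625 + 0.03125 + 0.0078125 + 0.00390625 + 0.00390625
= 0.4844
Since 0.4844 ≤ 1, prefix-free code exists


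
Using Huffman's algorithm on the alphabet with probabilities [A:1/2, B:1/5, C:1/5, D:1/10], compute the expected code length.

Huffman tree construction:
Combine smallest probabilities repeatedly
Resulting codes:
  A: 0 (length 1)
  B: 111 (length 3)
  C: 10 (length 2)
  D: 110 (length 3)
Average length = Σ p(s) × length(s) = 1.8000 bits


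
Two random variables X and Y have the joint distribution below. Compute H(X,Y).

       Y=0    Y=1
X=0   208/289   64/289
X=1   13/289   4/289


H(X,Y) = -Σ p(x,y) log₂ p(x,y)
  p(0,0)=208/289: -0.7197 × log₂(0.7197) = 0.3415
  p(0,1)=64/289: -0.2215 × log₂(0.2215) = 0.4816
  p(1,0)=13/289: -0.0450 × log₂(0.0450) = 0.2013
  p(1,1)=4/289: -0.0138 × log₂(0.0138) = 0.0855
H(X,Y) = 1.1099 bits


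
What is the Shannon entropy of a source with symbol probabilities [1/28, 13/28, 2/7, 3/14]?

H(X) = -Σ p(x) log₂ p(x)
  -1/28 × log₂(1/28) = 0.1717
  -13/28 × log₂(13/28) = 0.5139
  -2/7 × log₂(2/7) = 0.5164
  -3/14 × log₂(3/14) = 0.4762
H(X) = 1.6782 bits


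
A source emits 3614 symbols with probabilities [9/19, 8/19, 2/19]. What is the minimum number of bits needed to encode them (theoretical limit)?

Entropy H = 1.3780 bits/symbol
Minimum bits = H × n = 1.3780 × 3614
= 4979.96 bits


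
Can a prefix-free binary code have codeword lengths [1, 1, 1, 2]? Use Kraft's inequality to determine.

Kraft inequality: Σ 2^(-l_i) ≤ 1 for prefix-free code
Calculating: 2^(-1) + 2^(-1) + 2^(-1) + 2^(-2)
= 0.5 + 0.5 + 0.5 + 0.25
= 1.7500
Since 1.7500 > 1, prefix-free code does not exist


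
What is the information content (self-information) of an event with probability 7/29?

Information content I(x) = -log₂(p(x))
I = -log₂(7/29) = -log₂(0.2414)
I = 2.0506 bits


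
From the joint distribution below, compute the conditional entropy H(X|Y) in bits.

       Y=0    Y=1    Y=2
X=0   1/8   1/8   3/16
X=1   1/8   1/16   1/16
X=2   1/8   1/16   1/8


H(X|Y) = Σ_y p(y) H(X|Y=y)
  p(Y=0) = 3/8, H(X|Y=0) = 1.5850
  p(Y=1) = 1/4, H(X|Y=1) = 1.5000
  p(Y=2) = 3/8, H(X|Y=2) = 1.4591
H(X|Y) = 0.3750×1.5850 + 0.2500×1.5000 + 0.3750×1.4591 = 1.5165 bits


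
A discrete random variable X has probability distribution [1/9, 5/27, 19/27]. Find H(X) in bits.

H(X) = -Σ p(x) log₂ p(x)
  -1/9 × log₂(1/9) = 0.3522
  -5/27 × log₂(5/27) = 0.4505
  -19/27 × log₂(19/27) = 0.3567
H(X) = 1.1595 bits


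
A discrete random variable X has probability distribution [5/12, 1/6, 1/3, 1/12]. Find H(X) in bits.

H(X) = -Σ p(x) log₂ p(x)
  -5/12 × log₂(5/12) = 0.5263
  -1/6 × log₂(1/6) = 0.4308
  -1/3 × log₂(1/3) = 0.5283
  -1/12 × log₂(1/12) = 0.2987
H(X) = 1.7842 bits


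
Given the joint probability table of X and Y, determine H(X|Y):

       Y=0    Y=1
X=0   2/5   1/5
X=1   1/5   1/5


H(X|Y) = Σ_y p(y) H(X|Y=y)
  p(Y=0) = 3/5, H(X|Y=0) = 0.9183
  p(Y=1) = 2/5, H(X|Y=1) = 1.0000
H(X|Y) = 0.6000×0.9183 + 0.4000×1.0000 = 0.9510 bits


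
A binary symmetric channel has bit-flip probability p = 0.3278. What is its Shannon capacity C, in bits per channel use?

For BSC with error probability p:
C = 1 - H(p) where H(p) is binary entropy
H(0.3278) = -0.3278 × log₂(0.3278) - 0.6722 × log₂(0.6722)
H(p) = 0.9127
C = 1 - 0.9127 = 0.0873 bits/use


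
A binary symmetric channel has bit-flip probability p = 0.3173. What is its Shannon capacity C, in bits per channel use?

For BSC with error probability p:
C = 1 - H(p) where H(p) is binary entropy
H(0.3173) = -0.3173 × log₂(0.3173) - 0.6827 × log₂(0.6827)
H(p) = 0.9014
C = 1 - 0.9014 = 0.0986 bits/use


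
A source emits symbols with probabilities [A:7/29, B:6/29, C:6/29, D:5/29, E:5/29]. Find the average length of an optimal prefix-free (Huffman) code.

Huffman tree construction:
Combine smallest probabilities repeatedly
Resulting codes:
  A: 10 (length 2)
  B: 00 (length 2)
  C: 01 (length 2)
  D: 110 (length 3)
  E: 111 (length 3)
Average length = Σ p(s) × length(s) = 2.3448 bits


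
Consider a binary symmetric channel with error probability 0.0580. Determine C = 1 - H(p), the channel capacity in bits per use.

For BSC with error probability p:
C = 1 - H(p) where H(p) is binary entropy
H(0.0580) = -0.0580 × log₂(0.0580) - 0.9420 × log₂(0.9420)
H(p) = 0.3195
C = 1 - 0.3195 = 0.6805 bits/use


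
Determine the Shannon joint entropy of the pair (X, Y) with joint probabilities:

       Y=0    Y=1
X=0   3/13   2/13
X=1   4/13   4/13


H(X,Y) = -Σ p(x,y) log₂ p(x,y)
  p(0,0)=3/13: -0.2308 × log₂(0.2308) = 0.4882
  p(0,1)=2/13: -0.1538 × log₂(0.1538) = 0.4155
  p(1,0)=4/13: -0.3077 × log₂(0.3077) = 0.5232
  p(1,1)=4/13: -0.3077 × log₂(0.3077) = 0.5232
H(X,Y) = 1.9501 bits


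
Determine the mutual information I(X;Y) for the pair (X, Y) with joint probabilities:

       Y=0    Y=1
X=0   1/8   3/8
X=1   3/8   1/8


H(X) = 1.0000, H(Y) = 1.0000, H(X,Y) = 1.8113
I(X;Y) = H(X) + H(Y) - H(X,Y) = 0.1887 bits


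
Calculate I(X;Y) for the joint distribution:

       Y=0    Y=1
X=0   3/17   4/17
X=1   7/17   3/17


H(X) = 0.9774, H(Y) = 0.9774, H(X,Y) = 1.9015
I(X;Y) = H(X) + H(Y) - H(X,Y) = 0.0533 bits


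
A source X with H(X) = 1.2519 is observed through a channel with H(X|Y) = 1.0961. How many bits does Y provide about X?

I(X;Y) = H(X) - H(X|Y)
I(X;Y) = 1.2519 - 1.0961 = 0.1558 bits


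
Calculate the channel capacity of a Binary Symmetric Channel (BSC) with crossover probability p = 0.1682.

For BSC with error probability p:
C = 1 - H(p) where H(p) is binary entropy
H(0.1682) = -0.1682 × log₂(0.1682) - 0.8318 × log₂(0.8318)
H(p) = 0.6536
C = 1 - 0.6536 = 0.3464 bits/use


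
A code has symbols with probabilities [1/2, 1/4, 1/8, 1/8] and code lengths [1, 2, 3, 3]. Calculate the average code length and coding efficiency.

Average length L = Σ p_i × l_i = 1.7500 bits
Entropy H = 1.7500 bits
Efficiency η = H/L × 100% = 100.00%


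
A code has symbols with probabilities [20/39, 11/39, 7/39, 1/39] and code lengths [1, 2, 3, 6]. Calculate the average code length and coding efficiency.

Average length L = Σ p_i × l_i = 1.7692 bits
Entropy H = 1.5894 bits
Efficiency η = H/L × 100% = 89.84%


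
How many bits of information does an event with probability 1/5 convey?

Information content I(x) = -log₂(p(x))
I = -log₂(1/5) = -log₂(0.2000)
I = 2.3219 bits


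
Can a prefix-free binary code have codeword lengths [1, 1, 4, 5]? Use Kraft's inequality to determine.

Kraft inequality: Σ 2^(-l_i) ≤ 1 for prefix-free code
Calculating: 2^(-1) + 2^(-1) + 2^(-4) + 2^(-5)
= 0.5 + 0.5 + 0.0625 + 0.03125
= 1.0938
Since 1.0938 > 1, prefix-free code does not exist


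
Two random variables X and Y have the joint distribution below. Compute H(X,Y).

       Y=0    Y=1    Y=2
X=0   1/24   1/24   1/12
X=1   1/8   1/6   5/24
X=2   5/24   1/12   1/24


H(X,Y) = -Σ p(x,y) log₂ p(x,y)
  p(0,0)=1/24: -0.0417 × log₂(0.0417) = 0.1910
  p(0,1)=1/24: -0.0417 × log₂(0.0417) = 0.1910
  p(0,2)=1/12: -0.0833 × log₂(0.0833) = 0.2987
  p(1,0)=1/8: -0.1250 × log₂(0.1250) = 0.3750
  p(1,1)=1/6: -0.1667 × log₂(0.1667) = 0.4308
  p(1,2)=5/24: -0.2083 × log₂(0.2083) = 0.4715
  p(2,0)=5/24: -0.2083 × log₂(0.2083) = 0.4715
  p(2,1)=1/12: -0.0833 × log₂(0.0833) = 0.2987
  p(2,2)=1/24: -0.0417 × log₂(0.0417) = 0.1910
H(X,Y) = 2.9194 bits


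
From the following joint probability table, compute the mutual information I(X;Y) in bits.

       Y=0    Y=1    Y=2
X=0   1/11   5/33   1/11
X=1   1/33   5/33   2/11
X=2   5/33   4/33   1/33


H(X) = 1.5810, H(Y) = 1.5580, H(X,Y) = 2.9884
I(X;Y) = H(X) + H(Y) - H(X,Y) = 0.1506 bits


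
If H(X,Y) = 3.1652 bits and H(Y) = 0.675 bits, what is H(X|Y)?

Chain rule: H(X,Y) = H(X|Y) + H(Y)
H(X|Y) = H(X,Y) - H(Y) = 3.1652 - 0.675 = 2.4902 bits


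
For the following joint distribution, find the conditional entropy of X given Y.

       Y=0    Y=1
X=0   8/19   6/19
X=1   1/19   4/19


H(X|Y) = Σ_y p(y) H(X|Y=y)
  p(Y=0) = 9/19, H(X|Y=0) = 0.5033
  p(Y=1) = 10/19, H(X|Y=1) = 0.9710
H(X|Y) = 0.4737×0.5033 + 0.5263×0.9710 = 0.7494 bits


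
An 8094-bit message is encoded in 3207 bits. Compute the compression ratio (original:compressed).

Compression ratio = Original / Compressed
= 8094 / 3207 = 2.52:1


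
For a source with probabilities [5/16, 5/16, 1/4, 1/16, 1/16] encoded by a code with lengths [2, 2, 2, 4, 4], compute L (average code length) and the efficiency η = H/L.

Average length L = Σ p_i × l_i = 2.2500 bits
Entropy H = 2.0488 bits
Efficiency η = H/L × 100% = 91.06%


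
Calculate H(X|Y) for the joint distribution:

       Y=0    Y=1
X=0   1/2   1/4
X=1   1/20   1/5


H(X|Y) = Σ_y p(y) H(X|Y=y)
  p(Y=0) = 11/20, H(X|Y=0) = 0.4395
  p(Y=1) = 9/20, H(X|Y=1) = 0.9911
H(X|Y) = 0.5500×0.4395 + 0.4500×0.9911 = 0.6877 bits


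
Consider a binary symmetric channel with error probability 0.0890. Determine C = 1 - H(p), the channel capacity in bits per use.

For BSC with error probability p:
C = 1 - H(p) where H(p) is binary entropy
H(0.0890) = -0.0890 × log₂(0.0890) - 0.9110 × log₂(0.9110)
H(p) = 0.4331
C = 1 - 0.4331 = 0.5669 bits/use


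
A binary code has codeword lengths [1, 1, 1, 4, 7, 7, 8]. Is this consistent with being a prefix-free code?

Kraft inequality: Σ 2^(-l_i) ≤ 1 for prefix-free code
Calculating: 2^(-1) + 2^(-1) + 2^(-1) + 2^(-4) + 2^(-7) + 2^(-7) + 2^(-8)
= 0.5 + 0.5 + 0.5 + 0.0625 + 0.0078125 + 0.0078125 + 0.00390625
= 1.5820
Since 1.5820 > 1, prefix-free code does not exist


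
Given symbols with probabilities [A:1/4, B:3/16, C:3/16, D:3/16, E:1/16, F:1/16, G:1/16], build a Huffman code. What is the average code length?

Huffman tree construction:
Combine smallest probabilities repeatedly
Resulting codes:
  A: 10 (length 2)
  B: 110 (length 3)
  C: 111 (length 3)
  D: 00 (length 2)
  E: 0110 (length 4)
  F: 0111 (length 4)
  G: 010 (length 3)
Average length = Σ p(s) × length(s) = 2.6875 bits


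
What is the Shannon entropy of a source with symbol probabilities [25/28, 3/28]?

H(X) = -Σ p(x) log₂ p(x)
  -25/28 × log₂(25/28) = 0.1460
  -3/28 × log₂(3/28) = 0.3453
H(X) = 0.4912 bits


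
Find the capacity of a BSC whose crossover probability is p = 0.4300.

For BSC with error probability p:
C = 1 - H(p) where H(p) is binary entropy
H(0.4300) = -0.4300 × log₂(0.4300) - 0.5700 × log₂(0.5700)
H(p) = 0.9858
C = 1 - 0.9858 = 0.0142 bits/use


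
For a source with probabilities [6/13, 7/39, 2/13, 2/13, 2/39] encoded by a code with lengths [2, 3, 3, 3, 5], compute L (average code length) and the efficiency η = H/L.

Average length L = Σ p_i × l_i = 2.6410 bits
Entropy H = 2.0103 bits
Efficiency η = H/L × 100% = 76.12%


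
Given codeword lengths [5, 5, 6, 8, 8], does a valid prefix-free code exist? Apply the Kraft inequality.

Kraft inequality: Σ 2^(-l_i) ≤ 1 for prefix-free code
Calculating: 2^(-5) + 2^(-5) + 2^(-6) + 2^(-8) + 2^(-8)
= 0.03125 + 0.03125 + 0.015625 + 0.00390625 + 0.00390625
= 0.0859
Since 0.0859 ≤ 1, prefix-free code exists


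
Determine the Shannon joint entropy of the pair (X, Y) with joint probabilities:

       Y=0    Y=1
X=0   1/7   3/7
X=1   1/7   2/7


H(X,Y) = -Σ p(x,y) log₂ p(x,y)
  p(0,0)=1/7: -0.1429 × log₂(0.1429) = 0.4011
  p(0,1)=3/7: -0.4286 × log₂(0.4286) = 0.5239
  p(1,0)=1/7: -0.1429 × log₂(0.1429) = 0.4011
  p(1,1)=2/7: -0.2857 × log₂(0.2857) = 0.5164
H(X,Y) = 1.8424 bits


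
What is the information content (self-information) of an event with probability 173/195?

Information content I(x) = -log₂(p(x))
I = -log₂(173/195) = -log₂(0.8872)
I = 0.1727 bits


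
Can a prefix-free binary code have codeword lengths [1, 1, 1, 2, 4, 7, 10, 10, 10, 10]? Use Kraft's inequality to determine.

Kraft inequality: Σ 2^(-l_i) ≤ 1 for prefix-free code
Calculating: 2^(-1) + 2^(-1) + 2^(-1) + 2^(-2) + 2^(-4) + 2^(-7) + 2^(-10) + 2^(-10) + 2^(-10) + 2^(-10)
= 0.5 + 0.5 + 0.5 + 0.25 + 0.0625 + 0.0078125 + 0.0009765625 + 0.0009765625 + 0.0009765625 + 0.0009765625
= 1.8242
Since 1.8242 > 1, prefix-free code does not exist


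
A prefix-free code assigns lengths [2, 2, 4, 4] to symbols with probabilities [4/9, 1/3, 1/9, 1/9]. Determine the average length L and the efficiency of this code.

Average length L = Σ p_i × l_i = 2.4444 bits
Entropy H = 1.7527 bits
Efficiency η = H/L × 100% = 71.70%


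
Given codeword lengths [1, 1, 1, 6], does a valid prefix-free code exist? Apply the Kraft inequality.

Kraft inequality: Σ 2^(-l_i) ≤ 1 for prefix-free code
Calculating: 2^(-1) + 2^(-1) + 2^(-1) + 2^(-6)
= 0.5 + 0.5 + 0.5 + 0.015625
= 1.5156
Since 1.5156 > 1, prefix-free code does not exist


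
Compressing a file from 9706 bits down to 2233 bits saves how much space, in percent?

Space savings = (1 - Compressed/Original) × 100%
= (1 - 2233/9706) × 100%
= 76.99%


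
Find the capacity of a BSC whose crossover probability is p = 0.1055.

For BSC with error probability p:
C = 1 - H(p) where H(p) is binary entropy
H(0.1055) = -0.1055 × log₂(0.1055) - 0.8945 × log₂(0.8945)
H(p) = 0.4862
C = 1 - 0.4862 = 0.5138 bits/use


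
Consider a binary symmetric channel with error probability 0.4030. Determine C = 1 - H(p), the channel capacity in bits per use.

For BSC with error probability p:
C = 1 - H(p) where H(p) is binary entropy
H(0.4030) = -0.4030 × log₂(0.4030) - 0.5970 × log₂(0.5970)
H(p) = 0.9727
C = 1 - 0.9727 = 0.0273 bits/use


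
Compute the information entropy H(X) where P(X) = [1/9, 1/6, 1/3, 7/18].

H(X) = -Σ p(x) log₂ p(x)
  -1/9 × log₂(1/9) = 0.3522
  -1/6 × log₂(1/6) = 0.4308
  -1/3 × log₂(1/3) = 0.5283
  -7/18 × log₂(7/18) = 0.5299
H(X) = 1.8413 bits


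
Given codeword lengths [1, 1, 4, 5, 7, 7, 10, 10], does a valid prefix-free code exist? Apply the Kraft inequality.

Kraft inequality: Σ 2^(-l_i) ≤ 1 for prefix-free code
Calculating: 2^(-1) + 2^(-1) + 2^(-4) + 2^(-5) + 2^(-7) + 2^(-7) + 2^(-10) + 2^(-10)
= 0.5 + 0.5 + 0.0625 + 0.03125 + 0.0078125 + 0.0078125 + 0.0009765625 + 0.0009765625
= 1.1113
Since 1.1113 > 1, prefix-free code does not exist


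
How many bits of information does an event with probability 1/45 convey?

Information content I(x) = -log₂(p(x))
I = -log₂(1/45) = -log₂(0.0222)
I = 5.4919 bits


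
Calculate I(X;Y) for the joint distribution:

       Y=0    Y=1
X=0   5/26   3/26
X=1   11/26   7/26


H(X) = 0.8905, H(Y) = 0.9612, H(X,Y) = 1.8516
I(X;Y) = H(X) + H(Y) - H(X,Y) = 0.0001 bits


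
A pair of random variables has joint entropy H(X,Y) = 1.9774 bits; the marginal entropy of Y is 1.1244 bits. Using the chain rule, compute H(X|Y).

Chain rule: H(X,Y) = H(X|Y) + H(Y)
H(X|Y) = H(X,Y) - H(Y) = 1.9774 - 1.1244 = 0.853 bits


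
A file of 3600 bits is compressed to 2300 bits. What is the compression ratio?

Compression ratio = Original / Compressed
= 3600 / 2300 = 1.57:1


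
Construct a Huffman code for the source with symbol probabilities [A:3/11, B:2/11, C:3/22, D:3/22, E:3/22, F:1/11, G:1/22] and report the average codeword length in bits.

Huffman tree construction:
Combine smallest probabilities repeatedly
Resulting codes:
  A: 01 (length 2)
  B: 00 (length 2)
  C: 100 (length 3)
  D: 101 (length 3)
  E: 110 (length 3)
  F: 1111 (length 4)
  G: 1110 (length 4)
Average length = Σ p(s) × length(s) = 2.6818 bits


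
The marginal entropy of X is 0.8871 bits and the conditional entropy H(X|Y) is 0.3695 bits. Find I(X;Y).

I(X;Y) = H(X) - H(X|Y)
I(X;Y) = 0.8871 - 0.3695 = 0.5176 bits


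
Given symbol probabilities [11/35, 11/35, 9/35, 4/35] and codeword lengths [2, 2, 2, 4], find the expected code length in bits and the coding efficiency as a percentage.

Average length L = Σ p_i × l_i = 2.2286 bits
Entropy H = 1.9111 bits
Efficiency η = H/L × 100% = 85.75%


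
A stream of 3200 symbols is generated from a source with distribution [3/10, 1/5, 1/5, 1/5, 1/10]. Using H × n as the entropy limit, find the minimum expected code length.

Entropy H = 2.2464 bits/symbol
Minimum bits = H × n = 2.2464 × 3200
= 7188.61 bits


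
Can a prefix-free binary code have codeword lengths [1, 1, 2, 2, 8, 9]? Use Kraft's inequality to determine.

Kraft inequality: Σ 2^(-l_i) ≤ 1 for prefix-free code
Calculating: 2^(-1) + 2^(-1) + 2^(-2) + 2^(-2) + 2^(-8) + 2^(-9)
= 0.5 + 0.5 + 0.25 + 0.25 + 0.00390625 + 0.001953125
= 1.5059
Since 1.5059 > 1, prefix-free code does not exist


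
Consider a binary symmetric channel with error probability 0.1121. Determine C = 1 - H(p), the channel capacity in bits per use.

For BSC with error probability p:
C = 1 - H(p) where H(p) is binary entropy
H(0.1121) = -0.1121 × log₂(0.1121) - 0.8879 × log₂(0.8879)
H(p) = 0.5062
C = 1 - 0.5062 = 0.4938 bits/use


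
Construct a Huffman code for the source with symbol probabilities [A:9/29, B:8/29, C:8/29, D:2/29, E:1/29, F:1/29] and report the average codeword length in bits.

Huffman tree construction:
Combine smallest probabilities repeatedly
Resulting codes:
  A: 11 (length 2)
  B: 01 (length 2)
  C: 10 (length 2)
  D: 000 (length 3)
  E: 0010 (length 4)
  F: 0011 (length 4)
Average length = Σ p(s) × length(s) = 2.2069 bits


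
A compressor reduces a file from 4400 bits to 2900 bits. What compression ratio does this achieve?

Compression ratio = Original / Compressed
= 4400 / 2900 = 1.52:1


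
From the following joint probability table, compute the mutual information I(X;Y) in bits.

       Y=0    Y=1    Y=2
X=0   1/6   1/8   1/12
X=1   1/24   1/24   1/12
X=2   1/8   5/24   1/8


H(X) = 1.4773, H(Y) = 1.5774, H(X,Y) = 3.0069
I(X;Y) = H(X) + H(Y) - H(X,Y) = 0.0479 bits


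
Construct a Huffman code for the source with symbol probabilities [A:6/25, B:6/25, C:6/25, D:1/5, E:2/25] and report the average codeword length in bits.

Huffman tree construction:
Combine smallest probabilities repeatedly
Resulting codes:
  A: 00 (length 2)
  B: 01 (length 2)
  C: 10 (length 2)
  D: 111 (length 3)
  E: 110 (length 3)
Average length = Σ p(s) × length(s) = 2.2800 bits


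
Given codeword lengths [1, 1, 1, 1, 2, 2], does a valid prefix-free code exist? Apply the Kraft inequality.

Kraft inequality: Σ 2^(-l_i) ≤ 1 for prefix-free code
Calculating: 2^(-1) + 2^(-1) + 2^(-1) + 2^(-1) + 2^(-2) + 2^(-2)
= 0.5 + 0.5 + 0.5 + 0.5 + 0.25 + 0.25
= 2.5000
Since 2.5000 > 1, prefix-free code does not exist


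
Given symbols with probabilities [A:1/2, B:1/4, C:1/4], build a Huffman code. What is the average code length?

Huffman tree construction:
Combine smallest probabilities repeatedly
Resulting codes:
  A: 0 (length 1)
  B: 10 (length 2)
  C: 11 (length 2)
Average length = Σ p(s) × length(s) = 1.5000 bits


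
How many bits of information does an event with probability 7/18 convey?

Information content I(x) = -log₂(p(x))
I = -log₂(7/18) = -log₂(0.3889)
I = 1.3626 bits


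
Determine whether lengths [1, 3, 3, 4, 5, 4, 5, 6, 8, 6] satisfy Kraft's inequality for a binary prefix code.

Kraft inequality: Σ 2^(-l_i) ≤ 1 for prefix-free code
Calculating: 2^(-1) + 2^(-3) + 2^(-3) + 2^(-4) + 2^(-5) + 2^(-4) + 2^(-5) + 2^(-6) + 2^(-8) + 2^(-6)
= 0.5 + 0.125 + 0.125 + 0.0625 + 0.03125 + 0.0625 + 0.03125 + 0.015625 + 0.00390625 + 0.015625
= 0.9727
Since 0.9727 ≤ 1, prefix-free code exists


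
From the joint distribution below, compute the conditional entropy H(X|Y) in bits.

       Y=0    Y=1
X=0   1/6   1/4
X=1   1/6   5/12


H(X|Y) = Σ_y p(y) H(X|Y=y)
  p(Y=0) = 1/3, H(X|Y=0) = 1.0000
  p(Y=1) = 2/3, H(X|Y=1) = 0.9544
H(X|Y) = 0.3333×1.0000 + 0.6667×0.9544 = 0.9696 bits


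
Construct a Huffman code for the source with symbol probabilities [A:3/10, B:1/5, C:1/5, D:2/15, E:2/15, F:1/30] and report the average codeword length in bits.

Huffman tree construction:
Combine smallest probabilities repeatedly
Resulting codes:
  A: 10 (length 2)
  B: 00 (length 2)
  C: 01 (length 2)
  D: 1111 (length 4)
  E: 110 (length 3)
  F: 1110 (length 4)
Average length = Σ p(s) × length(s) = 2.4667 bits


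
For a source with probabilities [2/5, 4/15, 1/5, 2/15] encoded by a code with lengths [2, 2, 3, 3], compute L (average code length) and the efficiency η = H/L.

Average length L = Σ p_i × l_i = 2.3333 bits
Entropy H = 1.8892 bits
Efficiency η = H/L × 100% = 80.97%


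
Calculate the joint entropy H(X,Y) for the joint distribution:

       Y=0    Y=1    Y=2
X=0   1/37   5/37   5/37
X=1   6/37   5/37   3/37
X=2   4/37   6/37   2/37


H(X,Y) = -Σ p(x,y) log₂ p(x,y)
  p(0,0)=1/37: -0.0270 × log₂(0.0270) = 0.1408
  p(0,1)=5/37: -0.1351 × log₂(0.1351) = 0.3902
  p(0,2)=5/37: -0.1351 × log₂(0.1351) = 0.3902
  p(1,0)=6/37: -0.1622 × log₂(0.1622) = 0.4256
  p(1,1)=5/37: -0.1351 × log₂(0.1351) = 0.3902
  p(1,2)=3/37: -0.0811 × log₂(0.0811) = 0.2939
  p(2,0)=4/37: -0.1081 × log₂(0.1081) = 0.3470
  p(2,1)=6/37: -0.1622 × log₂(0.1622) = 0.4256
  p(2,2)=2/37: -0.0541 × log₂(0.0541) = 0.2275
H(X,Y) = 3.0310 bits


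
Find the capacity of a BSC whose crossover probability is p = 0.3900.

For BSC with error probability p:
C = 1 - H(p) where H(p) is binary entropy
H(0.3900) = -0.3900 × log₂(0.3900) - 0.6100 × log₂(0.6100)
H(p) = 0.9648
C = 1 - 0.9648 = 0.0352 bits/use


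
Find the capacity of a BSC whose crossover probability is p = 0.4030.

For BSC with error probability p:
C = 1 - H(p) where H(p) is binary entropy
H(0.4030) = -0.4030 × log₂(0.4030) - 0.5970 × log₂(0.5970)
H(p) = 0.9727
C = 1 - 0.9727 = 0.0273 bits/use


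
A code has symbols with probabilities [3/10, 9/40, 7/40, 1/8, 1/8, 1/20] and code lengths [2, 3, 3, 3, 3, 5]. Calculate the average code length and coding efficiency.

Average length L = Σ p_i × l_i = 2.8000 bits
Entropy H = 2.4114 bits
Efficiency η = H/L × 100% = 86.12%


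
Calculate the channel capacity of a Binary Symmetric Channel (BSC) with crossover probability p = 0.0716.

For BSC with error probability p:
C = 1 - H(p) where H(p) is binary entropy
H(0.0716) = -0.0716 × log₂(0.0716) - 0.9284 × log₂(0.9284)
H(p) = 0.3719
C = 1 - 0.3719 = 0.6281 bits/use


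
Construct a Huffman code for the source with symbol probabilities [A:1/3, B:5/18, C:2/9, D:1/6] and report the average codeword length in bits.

Huffman tree construction:
Combine smallest probabilities repeatedly
Resulting codes:
  A: 11 (length 2)
  B: 10 (length 2)
  C: 01 (length 2)
  D: 00 (length 2)
Average length = Σ p(s) × length(s) = 2.0000 bits


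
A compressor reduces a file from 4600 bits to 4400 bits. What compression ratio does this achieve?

Compression ratio = Original / Compressed
= 4600 / 4400 = 1.05:1


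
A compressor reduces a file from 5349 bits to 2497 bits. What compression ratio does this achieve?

Compression ratio = Original / Compressed
= 5349 / 2497 = 2.14:1


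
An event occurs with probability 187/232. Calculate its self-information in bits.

Information content I(x) = -log₂(p(x))
I = -log₂(187/232) = -log₂(0.8060)
I = 0.3111 bits


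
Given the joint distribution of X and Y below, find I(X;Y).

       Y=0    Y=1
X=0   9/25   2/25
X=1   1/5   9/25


H(X) = 0.9896, H(Y) = 0.9896, H(X,Y) = 1.8171
I(X;Y) = H(X) + H(Y) - H(X,Y) = 0.1621 bits


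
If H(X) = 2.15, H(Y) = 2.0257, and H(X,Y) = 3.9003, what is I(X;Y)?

I(X;Y) = H(X) + H(Y) - H(X,Y)
I(X;Y) = 2.15 + 2.0257 - 3.9003 = 0.2754 bits


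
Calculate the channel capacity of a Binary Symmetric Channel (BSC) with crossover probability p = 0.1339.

For BSC with error probability p:
C = 1 - H(p) where H(p) is binary entropy
H(0.1339) = -0.1339 × log₂(0.1339) - 0.8661 × log₂(0.8661)
H(p) = 0.5680
C = 1 - 0.5680 = 0.4320 bits/use


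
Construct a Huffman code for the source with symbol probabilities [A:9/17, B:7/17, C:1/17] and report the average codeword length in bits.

Huffman tree construction:
Combine smallest probabilities repeatedly
Resulting codes:
  A: 1 (length 1)
  B: 01 (length 2)
  C: 00 (length 2)
Average length = Σ p(s) × length(s) = 1.4706 bits


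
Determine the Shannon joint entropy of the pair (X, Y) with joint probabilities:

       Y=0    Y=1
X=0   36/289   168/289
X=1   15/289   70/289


H(X,Y) = -Σ p(x,y) log₂ p(x,y)
  p(0,0)=36/289: -0.1246 × log₂(0.1246) = 0.3743
  p(0,1)=168/289: -0.5813 × log₂(0.5813) = 0.4549
  p(1,0)=15/289: -0.0519 × log₂(0.0519) = 0.2215
  p(1,1)=70/289: -0.2422 × log₂(0.2422) = 0.4955
H(X,Y) = 1.5463 bits


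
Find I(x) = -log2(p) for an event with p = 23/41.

Information content I(x) = -log₂(p(x))
I = -log₂(23/41) = -log₂(0.5610)
I = 0.8340 bits


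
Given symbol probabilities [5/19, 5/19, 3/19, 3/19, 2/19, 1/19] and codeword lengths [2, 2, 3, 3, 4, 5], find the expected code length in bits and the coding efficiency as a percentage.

Average length L = Σ p_i × l_i = 2.6842 bits
Entropy H = 2.4201 bits
Efficiency η = H/L × 100% = 90.16%


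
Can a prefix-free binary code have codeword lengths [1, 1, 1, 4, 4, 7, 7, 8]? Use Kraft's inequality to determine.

Kraft inequality: Σ 2^(-l_i) ≤ 1 for prefix-free code
Calculating: 2^(-1) + 2^(-1) + 2^(-1) + 2^(-4) + 2^(-4) + 2^(-7) + 2^(-7) + 2^(-8)
= 0.5 + 0.5 + 0.5 + 0.0625 + 0.0625 + 0.0078125 + 0.0078125 + 0.00390625
= 1.6445
Since 1.6445 > 1, prefix-free code does not exist


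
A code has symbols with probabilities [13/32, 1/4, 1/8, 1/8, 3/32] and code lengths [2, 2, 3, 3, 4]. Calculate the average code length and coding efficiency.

Average length L = Σ p_i × l_i = 2.4375 bits
Entropy H = 2.0981 bits
Efficiency η = H/L × 100% = 86.08%


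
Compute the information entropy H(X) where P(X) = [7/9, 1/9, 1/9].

H(X) = -Σ p(x) log₂ p(x)
  -7/9 × log₂(7/9) = 0.2820
  -1/9 × log₂(1/9) = 0.3522
  -1/9 × log₂(1/9) = 0.3522
H(X) = 0.9864 bits


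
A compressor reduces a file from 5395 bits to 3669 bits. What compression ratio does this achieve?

Compression ratio = Original / Compressed
= 5395 / 3669 = 1.47:1


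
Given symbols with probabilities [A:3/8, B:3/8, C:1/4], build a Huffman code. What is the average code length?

Huffman tree construction:
Combine smallest probabilities repeatedly
Resulting codes:
  A: 11 (length 2)
  B: 0 (length 1)
  C: 10 (length 2)
Average length = Σ p(s) × length(s) = 1.6250 bits


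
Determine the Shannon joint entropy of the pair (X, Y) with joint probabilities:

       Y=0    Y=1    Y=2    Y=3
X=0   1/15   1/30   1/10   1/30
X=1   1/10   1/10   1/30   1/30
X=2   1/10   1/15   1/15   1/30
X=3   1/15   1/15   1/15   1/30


H(X,Y) = -Σ p(x,y) log₂ p(x,y)
  p(0,0)=1/15: -0.0667 × log₂(0.0667) = 0.2605
  p(0,1)=1/30: -0.0333 × log₂(0.0333) = 0.1636
  p(0,2)=1/10: -0.1000 × log₂(0.1000) = 0.3322
  p(0,3)=1/30: -0.0333 × log₂(0.0333) = 0.1636
  p(1,0)=1/10: -0.1000 × log₂(0.1000) = 0.3322
  p(1,1)=1/10: -0.1000 × log₂(0.1000) = 0.3322
  p(1,2)=1/30: -0.0333 × log₂(0.0333) = 0.1636
  p(1,3)=1/30: -0.0333 × log₂(0.0333) = 0.1636
  p(2,0)=1/10: -0.1000 × log₂(0.1000) = 0.3322
  p(2,1)=1/15: -0.0667 × log₂(0.0667) = 0.2605
  p(2,2)=1/15: -0.0667 × log₂(0.0667) = 0.2605
  p(2,3)=1/30: -0.0333 × log₂(0.0333) = 0.1636
  p(3,0)=1/15: -0.0667 × log₂(0.0667) = 0.2605
  p(3,1)=1/15: -0.0667 × log₂(0.0667) = 0.2605
  p(3,2)=1/15: -0.0667 × log₂(0.0667) = 0.2605
  p(3,3)=1/30: -0.0333 × log₂(0.0333) = 0.1636
H(X,Y) = 3.8729 bits


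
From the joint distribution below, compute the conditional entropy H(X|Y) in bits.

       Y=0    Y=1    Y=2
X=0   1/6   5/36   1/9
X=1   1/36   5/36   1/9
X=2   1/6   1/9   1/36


H(X|Y) = Σ_y p(y) H(X|Y=y)
  p(Y=0) = 13/36, H(X|Y=0) = 1.3143
  p(Y=1) = 7/18, H(X|Y=1) = 1.5774
  p(Y=2) = 1/4, H(X|Y=2) = 1.3921
H(X|Y) = 0.3611×1.3143 + 0.3889×1.5774 + 0.2500×1.3921 = 1.4361 bits


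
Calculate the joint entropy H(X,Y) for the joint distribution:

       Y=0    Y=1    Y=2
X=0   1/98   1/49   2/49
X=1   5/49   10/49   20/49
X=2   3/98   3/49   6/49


H(X,Y) = -Σ p(x,y) log₂ p(x,y)
  p(0,0)=1/98: -0.0102 × log₂(0.0102) = 0.0675
  p(0,1)=1/49: -0.0204 × log₂(0.0204) = 0.1146
  p(0,2)=2/49: -0.0408 × log₂(0.0408) = 0.1884
  p(1,0)=5/49: -0.1020 × log₂(0.1020) = 0.3360
  p(1,1)=10/49: -0.2041 × log₂(0.2041) = 0.4679
  p(1,2)=20/49: -0.4082 × log₂(0.4082) = 0.5277
  p(2,0)=3/98: -0.0306 × log₂(0.0306) = 0.1540
  p(2,1)=3/49: -0.0612 × log₂(0.0612) = 0.2467
  p(2,2)=6/49: -0.1224 × log₂(0.1224) = 0.3710
H(X,Y) = 2.4737 bits


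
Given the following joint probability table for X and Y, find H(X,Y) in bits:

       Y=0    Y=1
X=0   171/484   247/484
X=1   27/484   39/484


H(X,Y) = -Σ p(x,y) log₂ p(x,y)
  p(0,0)=171/484: -0.3533 × log₂(0.3533) = 0.5303
  p(0,1)=247/484: -0.5103 × log₂(0.5103) = 0.4953
  p(1,0)=27/484: -0.0558 × log₂(0.0558) = 0.2323
  p(1,1)=39/484: -0.0806 × log₂(0.0806) = 0.2928
H(X,Y) = 1.5507 bits


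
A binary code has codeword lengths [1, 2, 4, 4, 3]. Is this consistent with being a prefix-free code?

Kraft inequality: Σ 2^(-l_i) ≤ 1 for prefix-free code
Calculating: 2^(-1) + 2^(-2) + 2^(-4) + 2^(-4) + 2^(-3)
= 0.5 + 0.25 + 0.0625 + 0.0625 + 0.125
= 1.0000
Since 1.0000 ≤ 1, prefix-free code exists


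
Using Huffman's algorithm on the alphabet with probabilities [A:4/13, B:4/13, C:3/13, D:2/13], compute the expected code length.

Huffman tree construction:
Combine smallest probabilities repeatedly
Resulting codes:
  A: 10 (length 2)
  B: 11 (length 2)
  C: 01 (length 2)
  D: 00 (length 2)
Average length = Σ p(s) × length(s) = 2.0000 bits


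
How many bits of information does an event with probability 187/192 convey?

Information content I(x) = -log₂(p(x))
I = -log₂(187/192) = -log₂(0.9740)
I = 0.0381 bits


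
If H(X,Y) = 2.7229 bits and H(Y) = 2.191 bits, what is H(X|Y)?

Chain rule: H(X,Y) = H(X|Y) + H(Y)
H(X|Y) = H(X,Y) - H(Y) = 2.7229 - 2.191 = 0.5319 bits


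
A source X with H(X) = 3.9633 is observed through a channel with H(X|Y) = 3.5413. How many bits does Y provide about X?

I(X;Y) = H(X) - H(X|Y)
I(X;Y) = 3.9633 - 3.5413 = 0.422 bits


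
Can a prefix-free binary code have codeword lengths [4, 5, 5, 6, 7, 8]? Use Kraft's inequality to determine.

Kraft inequality: Σ 2^(-l_i) ≤ 1 for prefix-free code
Calculating: 2^(-4) + 2^(-5) + 2^(-5) + 2^(-6) + 2^(-7) + 2^(-8)
= 0.0625 + 0.03125 + 0.03125 + 0.015625 + 0.0078125 + 0.00390625
= 0.1523
Since 0.1523 ≤ 1, prefix-free code exists


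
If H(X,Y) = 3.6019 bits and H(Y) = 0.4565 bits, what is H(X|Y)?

Chain rule: H(X,Y) = H(X|Y) + H(Y)
H(X|Y) = H(X,Y) - H(Y) = 3.6019 - 0.4565 = 3.1454 bits


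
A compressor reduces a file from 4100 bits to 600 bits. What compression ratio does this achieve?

Compression ratio = Original / Compressed
= 4100 / 600 = 6.83:1


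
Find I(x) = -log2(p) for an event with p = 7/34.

Information content I(x) = -log₂(p(x))
I = -log₂(7/34) = -log₂(0.2059)
I = 2.2801 bits


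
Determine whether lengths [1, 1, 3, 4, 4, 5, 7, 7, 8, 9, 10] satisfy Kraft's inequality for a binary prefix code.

Kraft inequality: Σ 2^(-l_i) ≤ 1 for prefix-free code
Calculating: 2^(-1) + 2^(-1) + 2^(-3) + 2^(-4) + 2^(-4) + 2^(-5) + 2^(-7) + 2^(-7) + 2^(-8) + 2^(-9) + 2^(-10)
= 0.5 + 0.5 + 0.125 + 0.0625 + 0.0625 + 0.03125 + 0.0078125 + 0.0078125 + 0.00390625 + 0.001953125 + 0.0009765625
= 1.3037
Since 1.3037 > 1, prefix-free code does not exist


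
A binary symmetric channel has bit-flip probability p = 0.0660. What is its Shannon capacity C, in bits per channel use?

For BSC with error probability p:
C = 1 - H(p) where H(p) is binary entropy
H(0.0660) = -0.0660 × log₂(0.0660) - 0.9340 × log₂(0.9340)
H(p) = 0.3508
C = 1 - 0.3508 = 0.6492 bits/use


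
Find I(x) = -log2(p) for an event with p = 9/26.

Information content I(x) = -log₂(p(x))
I = -log₂(9/26) = -log₂(0.3462)
I = 1.5305 bits


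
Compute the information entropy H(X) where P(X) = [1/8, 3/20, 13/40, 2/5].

H(X) = -Σ p(x) log₂ p(x)
  -1/8 × log₂(1/8) = 0.3750
  -3/20 × log₂(3/20) = 0.4105
  -13/40 × log₂(13/40) = 0.5270
  -2/5 × log₂(2/5) = 0.5288
H(X) = 1.8413 bits


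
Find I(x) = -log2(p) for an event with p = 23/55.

Information content I(x) = -log₂(p(x))
I = -log₂(23/55) = -log₂(0.4182)
I = 1.2578 bits


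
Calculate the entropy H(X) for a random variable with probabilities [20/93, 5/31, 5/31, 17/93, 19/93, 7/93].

H(X) = -Σ p(x) log₂ p(x)
  -20/93 × log₂(20/93) = 0.4768
  -5/31 × log₂(5/31) = 0.4246
  -5/31 × log₂(5/31) = 0.4246
  -17/93 × log₂(17/93) = 0.4482
  -19/93 × log₂(19/93) = 0.4681
  -7/93 × log₂(7/93) = 0.2809
H(X) = 2.5231 bits


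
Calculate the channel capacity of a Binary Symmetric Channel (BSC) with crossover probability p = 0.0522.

For BSC with error probability p:
C = 1 - H(p) where H(p) is binary entropy
H(0.0522) = -0.0522 × log₂(0.0522) - 0.9478 × log₂(0.9478)
H(p) = 0.2957
C = 1 - 0.2957 = 0.7043 bits/use


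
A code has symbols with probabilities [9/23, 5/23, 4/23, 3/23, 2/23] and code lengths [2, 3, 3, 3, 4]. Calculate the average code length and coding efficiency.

Average length L = Σ p_i × l_i = 2.6957 bits
Entropy H = 2.1369 bits
Efficiency η = H/L × 100% = 79.27%


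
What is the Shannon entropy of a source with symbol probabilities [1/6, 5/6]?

H(X) = -Σ p(x) log₂ p(x)
  -1/6 × log₂(1/6) = 0.4308
  -5/6 × log₂(5/6) = 0.2192
H(X) = 0.6500 bits


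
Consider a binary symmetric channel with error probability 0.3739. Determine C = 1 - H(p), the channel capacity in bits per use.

For BSC with error probability p:
C = 1 - H(p) where H(p) is binary entropy
H(0.3739) = -0.3739 × log₂(0.3739) - 0.6261 × log₂(0.6261)
H(p) = 0.9536
C = 1 - 0.9536 = 0.0464 bits/use


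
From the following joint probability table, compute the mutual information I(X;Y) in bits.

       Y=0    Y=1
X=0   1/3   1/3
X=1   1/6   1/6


H(X) = 0.9183, H(Y) = 1.0000, H(X,Y) = 1.9183
I(X;Y) = H(X) + H(Y) - H(X,Y) = 0.0000 bits
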